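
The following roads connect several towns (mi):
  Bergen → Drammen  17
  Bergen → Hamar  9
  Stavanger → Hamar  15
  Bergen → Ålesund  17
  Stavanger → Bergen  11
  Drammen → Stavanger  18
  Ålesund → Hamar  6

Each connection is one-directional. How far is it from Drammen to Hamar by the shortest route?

Paths from Drammen to Hamar:
Drammen → Stavanger → Bergen → Hamar: 18 + 11 + 9 = 38
Drammen → Stavanger → Hamar: 18 + 15 = 33
Drammen → Stavanger → Bergen → Ålesund → Hamar: 18 + 11 + 17 + 6 = 52
Shortest: 33 mi.

33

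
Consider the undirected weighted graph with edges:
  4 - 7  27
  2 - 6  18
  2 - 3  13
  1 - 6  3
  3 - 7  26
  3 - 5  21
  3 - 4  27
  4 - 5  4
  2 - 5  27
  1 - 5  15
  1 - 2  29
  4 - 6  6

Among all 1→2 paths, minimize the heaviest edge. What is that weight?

Checking several routes:
1 -> 5 -> 4 -> 6 -> 2: max(15, 4, 6, 18) = 18
1 -> 6 -> 4 -> 5 -> 3 -> 2: max(3, 6, 4, 21, 13) = 21
1 -> 6 -> 4 -> 3 -> 5 -> 2: max(3, 6, 27, 21, 27) = 27
1 -> 6 -> 2: max(3, 18) = 18
1 -> 5 -> 3 -> 2: max(15, 21, 13) = 21
The minimum achievable maximum is 18.

18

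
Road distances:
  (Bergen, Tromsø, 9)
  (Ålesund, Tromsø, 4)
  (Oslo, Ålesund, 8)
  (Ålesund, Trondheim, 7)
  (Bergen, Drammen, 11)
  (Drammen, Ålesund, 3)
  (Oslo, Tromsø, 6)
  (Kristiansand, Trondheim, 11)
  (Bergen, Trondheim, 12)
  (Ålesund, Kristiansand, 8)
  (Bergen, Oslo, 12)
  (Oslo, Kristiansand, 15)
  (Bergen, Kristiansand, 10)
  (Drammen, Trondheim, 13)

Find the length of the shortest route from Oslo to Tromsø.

Some routes from Oslo to Tromsø:
Oslo-Ålesund-Drammen-Bergen-Tromsø: 8 + 3 + 11 + 9 = 31
Oslo-Tromsø: 6
Oslo-Kristiansand-Ålesund-Tromsø: 15 + 8 + 4 = 27
Oslo-Bergen-Tromsø: 12 + 9 = 21
Oslo-Ålesund-Tromsø: 8 + 4 = 12
Oslo-Bergen-Drammen-Ålesund-Tromsø: 12 + 11 + 3 + 4 = 30
The minimum is 6.

6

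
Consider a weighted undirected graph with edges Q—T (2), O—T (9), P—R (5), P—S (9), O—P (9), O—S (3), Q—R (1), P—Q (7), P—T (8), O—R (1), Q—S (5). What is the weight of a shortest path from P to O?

6

Some routes from P to O:
P→O: 9
P→T→Q→R→O: 8 + 2 + 1 + 1 = 12
P→R→O: 5 + 1 = 6
P→Q→R→O: 7 + 1 + 1 = 9
The minimum is 6.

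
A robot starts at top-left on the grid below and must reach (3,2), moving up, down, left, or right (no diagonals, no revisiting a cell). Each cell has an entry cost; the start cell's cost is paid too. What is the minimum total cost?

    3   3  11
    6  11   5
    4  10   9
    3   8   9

33

Take (0,0) (1,0) (2,0) (3,0) (3,1) (3,2) for a total of 3 + 6 + 4 + 3 + 8 + 9 = 33.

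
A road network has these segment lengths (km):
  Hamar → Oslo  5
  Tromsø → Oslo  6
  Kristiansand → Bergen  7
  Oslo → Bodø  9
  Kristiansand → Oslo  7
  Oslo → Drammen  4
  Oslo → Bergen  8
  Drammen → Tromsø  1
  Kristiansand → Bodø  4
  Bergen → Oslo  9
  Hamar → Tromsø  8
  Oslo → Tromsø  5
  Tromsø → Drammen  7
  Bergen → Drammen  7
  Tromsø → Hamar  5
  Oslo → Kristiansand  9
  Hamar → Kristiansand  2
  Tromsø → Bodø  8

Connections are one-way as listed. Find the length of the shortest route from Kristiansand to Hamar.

17

Checking several routes:
Kristiansand→Bergen→Drammen→Tromsø→Hamar: 7 + 7 + 1 + 5 = 20
Kristiansand→Oslo→Drammen→Tromsø→Hamar: 7 + 4 + 1 + 5 = 17
Kristiansand→Bergen→Oslo→Drammen→Tromsø→Hamar: 7 + 9 + 4 + 1 + 5 = 26
Kristiansand→Oslo→Tromsø→Hamar: 7 + 5 + 5 = 17
Shortest: 17 km.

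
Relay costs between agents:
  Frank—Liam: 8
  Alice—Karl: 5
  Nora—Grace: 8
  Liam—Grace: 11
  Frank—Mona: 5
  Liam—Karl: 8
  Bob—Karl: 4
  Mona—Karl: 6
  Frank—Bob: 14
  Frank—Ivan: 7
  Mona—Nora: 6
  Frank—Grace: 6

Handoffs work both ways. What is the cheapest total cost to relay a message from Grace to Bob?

Comparing a few candidate routes:
Grace-Nora-Mona-Karl-Bob: 8 + 6 + 6 + 4 = 24
Grace-Frank-Mona-Karl-Bob: 6 + 5 + 6 + 4 = 21
Grace-Frank-Bob: 6 + 14 = 20
Grace-Liam-Karl-Bob: 11 + 8 + 4 = 23
Best route has total 20.

20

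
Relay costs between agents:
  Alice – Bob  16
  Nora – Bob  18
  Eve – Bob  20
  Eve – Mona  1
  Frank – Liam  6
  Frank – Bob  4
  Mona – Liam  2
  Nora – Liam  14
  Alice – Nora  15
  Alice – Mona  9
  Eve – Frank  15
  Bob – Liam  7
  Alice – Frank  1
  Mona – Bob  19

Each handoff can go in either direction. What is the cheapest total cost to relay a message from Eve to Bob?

Some routes from Eve to Bob:
Eve -> Mona -> Liam -> Frank -> Bob: 1 + 2 + 6 + 4 = 13
Eve -> Mona -> Alice -> Frank -> Bob: 1 + 9 + 1 + 4 = 15
Eve -> Mona -> Liam -> Bob: 1 + 2 + 7 = 10
The minimum is 10.

10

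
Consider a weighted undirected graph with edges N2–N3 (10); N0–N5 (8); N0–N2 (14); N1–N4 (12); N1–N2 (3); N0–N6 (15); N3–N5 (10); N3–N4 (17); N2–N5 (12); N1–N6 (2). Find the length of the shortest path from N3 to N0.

18

A few of the N3→N0 routes:
N3 → N5 → N0: 10 + 8 = 18
N3 → N2 → N0: 10 + 14 = 24
N3 → N2 → N5 → N0: 10 + 12 + 8 = 30
N3 → N5 → N2 → N1 → N6 → N0: 10 + 12 + 3 + 2 + 15 = 42
N3 → N5 → N2 → N0: 10 + 12 + 14 = 36
N3 → N2 → N1 → N6 → N0: 10 + 3 + 2 + 15 = 30
Shortest: 18.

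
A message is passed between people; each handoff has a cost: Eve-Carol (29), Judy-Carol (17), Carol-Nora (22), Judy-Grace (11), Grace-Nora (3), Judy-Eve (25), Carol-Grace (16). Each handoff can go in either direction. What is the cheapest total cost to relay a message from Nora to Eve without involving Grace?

51

Routes from Nora to Eve avoiding Grace:
Nora → Carol → Eve: 22 + 29 = 51
Nora → Carol → Judy → Eve: 22 + 17 + 25 = 64
The minimum is 51.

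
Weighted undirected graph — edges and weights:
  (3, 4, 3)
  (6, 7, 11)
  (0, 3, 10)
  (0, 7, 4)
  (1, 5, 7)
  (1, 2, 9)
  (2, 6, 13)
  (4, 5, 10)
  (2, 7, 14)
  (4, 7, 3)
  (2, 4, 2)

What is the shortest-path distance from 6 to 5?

24

Comparing a few candidate routes:
6 -> 2 -> 1 -> 5: 13 + 9 + 7 = 29
6 -> 7 -> 2 -> 4 -> 5: 11 + 14 + 2 + 10 = 37
6 -> 7 -> 4 -> 2 -> 1 -> 5: 11 + 3 + 2 + 9 + 7 = 32
6 -> 7 -> 0 -> 3 -> 4 -> 5: 11 + 4 + 10 + 3 + 10 = 38
6 -> 7 -> 4 -> 5: 11 + 3 + 10 = 24
6 -> 2 -> 4 -> 5: 13 + 2 + 10 = 25
Best route has total 24.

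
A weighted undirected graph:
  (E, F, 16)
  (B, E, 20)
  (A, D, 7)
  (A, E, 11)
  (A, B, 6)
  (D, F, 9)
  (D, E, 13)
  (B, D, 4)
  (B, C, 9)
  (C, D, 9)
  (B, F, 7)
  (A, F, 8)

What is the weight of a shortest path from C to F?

Checking several routes:
C→B→D→F: 9 + 4 + 9 = 22
C→B→A→F: 9 + 6 + 8 = 23
C→D→F: 9 + 9 = 18
C→B→F: 9 + 7 = 16
C→D→B→F: 9 + 4 + 7 = 20
Best route has total 16.

16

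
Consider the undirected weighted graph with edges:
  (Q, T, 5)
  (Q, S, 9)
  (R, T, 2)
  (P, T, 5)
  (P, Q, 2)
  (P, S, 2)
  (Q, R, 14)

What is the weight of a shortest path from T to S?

Comparing a few candidate routes:
T -> Q -> S: 5 + 9 = 14
T -> Q -> P -> S: 5 + 2 + 2 = 9
T -> P -> Q -> S: 5 + 2 + 9 = 16
T -> P -> S: 5 + 2 = 7
Best route has total 7.

7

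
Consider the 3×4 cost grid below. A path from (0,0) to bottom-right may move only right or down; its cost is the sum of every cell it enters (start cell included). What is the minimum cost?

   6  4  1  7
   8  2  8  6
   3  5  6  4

27

Path [0,0] -> [0,1] -> [1,1] -> [2,1] -> [2,2] -> [2,3]: 6 + 4 + 2 + 5 + 6 + 4 = 27.
(Top row then right column would cost 28.)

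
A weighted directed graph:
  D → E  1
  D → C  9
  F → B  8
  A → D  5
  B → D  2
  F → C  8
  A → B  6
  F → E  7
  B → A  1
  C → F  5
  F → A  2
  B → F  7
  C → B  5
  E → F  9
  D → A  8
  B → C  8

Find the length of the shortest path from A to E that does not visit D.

20

Paths from A to E avoiding D:
A-B-F-E: 6 + 7 + 7 = 20
A-B-C-F-E: 6 + 8 + 5 + 7 = 26
The minimum is 20.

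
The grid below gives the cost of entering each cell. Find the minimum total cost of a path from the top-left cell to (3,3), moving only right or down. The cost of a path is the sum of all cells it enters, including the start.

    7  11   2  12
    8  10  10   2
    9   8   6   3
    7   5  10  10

45

Best path: (0,0) → (0,1) → (0,2) → (1,2) → (1,3) → (2,3) → (3,3)
Cost: 7 + 11 + 2 + 10 + 2 + 3 + 10 = 45
For comparison, the top-then-right route costs 47.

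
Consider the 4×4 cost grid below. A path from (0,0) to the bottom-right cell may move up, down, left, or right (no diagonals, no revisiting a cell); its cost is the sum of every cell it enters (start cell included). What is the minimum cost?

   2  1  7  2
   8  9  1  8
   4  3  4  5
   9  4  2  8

Take r0c0 -> r0c1 -> r0c2 -> r1c2 -> r2c2 -> r3c2 -> r3c3 for a total of 2 + 1 + 7 + 1 + 4 + 2 + 8 = 25.

25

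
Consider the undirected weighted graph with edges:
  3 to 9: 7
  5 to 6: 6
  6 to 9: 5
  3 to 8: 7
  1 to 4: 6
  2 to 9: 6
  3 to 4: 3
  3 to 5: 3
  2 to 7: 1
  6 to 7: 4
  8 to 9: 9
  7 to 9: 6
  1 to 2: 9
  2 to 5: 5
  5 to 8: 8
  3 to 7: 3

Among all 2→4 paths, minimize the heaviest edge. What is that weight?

A few of the 2→4 routes:
2-5-6-9-7-3-4: max(5, 6, 5, 6, 3, 3) = 6
2-5-6-7-3-4: max(5, 6, 4, 3, 3) = 6
2-7-3-4: max(1, 3, 3) = 3
2-5-3-4: max(5, 3, 3) = 5
Best route has worst link 3.

3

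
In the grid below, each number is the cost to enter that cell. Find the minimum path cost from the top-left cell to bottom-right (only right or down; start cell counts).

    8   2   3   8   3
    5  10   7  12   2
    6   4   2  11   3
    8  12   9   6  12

One optimal route is (0,0) → (0,1) → (0,2) → (0,3) → (0,4) → (1,4) → (2,4) → (3,4).
Its cost is 8 + 2 + 3 + 8 + 3 + 2 + 3 + 12 = 41.

41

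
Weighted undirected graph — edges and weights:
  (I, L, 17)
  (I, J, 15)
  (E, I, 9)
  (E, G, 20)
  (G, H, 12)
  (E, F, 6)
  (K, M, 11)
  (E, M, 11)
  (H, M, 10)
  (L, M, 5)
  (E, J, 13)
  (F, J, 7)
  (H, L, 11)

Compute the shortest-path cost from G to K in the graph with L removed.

33

Routes from G to K avoiding L:
G → E → M → K: 20 + 11 + 11 = 42
G → H → M → K: 12 + 10 + 11 = 33
The minimum is 33.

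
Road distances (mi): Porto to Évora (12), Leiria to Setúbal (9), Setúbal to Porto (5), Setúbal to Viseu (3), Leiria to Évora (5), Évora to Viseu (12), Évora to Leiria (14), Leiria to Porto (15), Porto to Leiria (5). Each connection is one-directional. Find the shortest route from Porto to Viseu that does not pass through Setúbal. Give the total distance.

22

Candidate routes:
Porto -> Leiria -> Évora -> Viseu: 5 + 5 + 12 = 22
Porto -> Évora -> Viseu: 12 + 12 = 24
Best route has total 22 mi.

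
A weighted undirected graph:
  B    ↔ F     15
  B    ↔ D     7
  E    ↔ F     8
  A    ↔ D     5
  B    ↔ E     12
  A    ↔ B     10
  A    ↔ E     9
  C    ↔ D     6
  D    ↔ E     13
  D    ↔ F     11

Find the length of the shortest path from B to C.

13

A few of the B→C routes:
B - E - A - D - C: 12 + 9 + 5 + 6 = 32
B - D - C: 7 + 6 = 13
B - A - D - C: 10 + 5 + 6 = 21
B - E - D - C: 12 + 13 + 6 = 31
Best route has total 13.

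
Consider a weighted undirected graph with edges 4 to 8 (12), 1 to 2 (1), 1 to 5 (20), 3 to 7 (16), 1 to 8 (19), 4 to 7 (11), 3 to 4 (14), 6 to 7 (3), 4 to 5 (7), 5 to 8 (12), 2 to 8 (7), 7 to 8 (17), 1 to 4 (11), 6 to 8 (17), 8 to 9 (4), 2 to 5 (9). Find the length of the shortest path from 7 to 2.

Comparing a few candidate routes:
7→4→5→2: 11 + 7 + 9 = 27
7→6→8→2: 3 + 17 + 7 = 27
7→8→2: 17 + 7 = 24
7→4→1→2: 11 + 11 + 1 = 23
Shortest: 23.

23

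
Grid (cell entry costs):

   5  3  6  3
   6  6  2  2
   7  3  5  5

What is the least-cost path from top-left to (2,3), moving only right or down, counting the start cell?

Cheapest: [0,0] [0,1] [0,2] [1,2] [1,3] [2,3]
  5 + 3 + 6 + 2 + 2 + 5 = 23
For comparison, the top-then-right route costs 24.

23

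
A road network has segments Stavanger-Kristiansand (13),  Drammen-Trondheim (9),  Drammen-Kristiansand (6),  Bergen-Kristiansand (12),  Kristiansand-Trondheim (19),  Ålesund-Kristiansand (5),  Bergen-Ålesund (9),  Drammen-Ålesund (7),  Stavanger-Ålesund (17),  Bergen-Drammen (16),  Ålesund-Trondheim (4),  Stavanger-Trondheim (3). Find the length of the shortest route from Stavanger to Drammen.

12

A few of the Stavanger→Drammen routes:
Stavanger -> Trondheim -> Ålesund -> Drammen: 3 + 4 + 7 = 14
Stavanger -> Kristiansand -> Drammen: 13 + 6 = 19
Stavanger -> Trondheim -> Drammen: 3 + 9 = 12
Stavanger -> Trondheim -> Ålesund -> Kristiansand -> Drammen: 3 + 4 + 5 + 6 = 18
Shortest: 12 km.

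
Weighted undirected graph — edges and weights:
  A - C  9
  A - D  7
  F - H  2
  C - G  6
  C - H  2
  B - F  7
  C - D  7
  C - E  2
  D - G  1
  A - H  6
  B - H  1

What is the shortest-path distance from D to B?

A few of the D→B routes:
D -> A -> H -> B: 7 + 6 + 1 = 14
D -> C -> H -> F -> B: 7 + 2 + 2 + 7 = 18
D -> G -> C -> H -> B: 1 + 6 + 2 + 1 = 10
D -> C -> H -> B: 7 + 2 + 1 = 10
D -> G -> C -> H -> F -> B: 1 + 6 + 2 + 2 + 7 = 18
The minimum is 10.

10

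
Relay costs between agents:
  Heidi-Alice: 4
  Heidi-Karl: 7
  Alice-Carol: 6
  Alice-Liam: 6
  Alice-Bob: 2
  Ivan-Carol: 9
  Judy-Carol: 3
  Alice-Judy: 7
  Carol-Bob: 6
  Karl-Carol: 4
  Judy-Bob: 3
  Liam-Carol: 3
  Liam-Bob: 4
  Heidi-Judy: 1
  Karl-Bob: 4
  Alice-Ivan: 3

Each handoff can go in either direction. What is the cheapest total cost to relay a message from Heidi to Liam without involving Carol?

8

Comparing a few candidate routes:
Heidi-Judy-Bob-Alice-Liam: 1 + 3 + 2 + 6 = 12
Heidi-Alice-Bob-Liam: 4 + 2 + 4 = 10
Heidi-Judy-Bob-Liam: 1 + 3 + 4 = 8
Heidi-Alice-Liam: 4 + 6 = 10
Heidi-Judy-Alice-Bob-Liam: 1 + 7 + 2 + 4 = 14
Heidi-Judy-Alice-Liam: 1 + 7 + 6 = 14
Shortest: 8.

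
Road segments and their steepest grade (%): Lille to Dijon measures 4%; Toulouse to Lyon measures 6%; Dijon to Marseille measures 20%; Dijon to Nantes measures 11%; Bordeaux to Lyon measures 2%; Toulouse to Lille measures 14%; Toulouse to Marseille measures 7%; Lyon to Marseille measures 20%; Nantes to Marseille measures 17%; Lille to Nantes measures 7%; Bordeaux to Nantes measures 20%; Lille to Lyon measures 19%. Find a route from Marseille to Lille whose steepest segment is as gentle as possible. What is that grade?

Comparing a few candidate routes:
Marseille-Toulouse-Lille: max(7, 14) = 14
Marseille-Toulouse-Lyon-Lille: max(7, 6, 19) = 19
Marseille-Nantes-Lille: max(17, 7) = 17
Marseille-Lyon-Lille: max(20, 19) = 20
Marseille-Nantes-Dijon-Lille: max(17, 11, 4) = 17
Best route has worst link 14%.

14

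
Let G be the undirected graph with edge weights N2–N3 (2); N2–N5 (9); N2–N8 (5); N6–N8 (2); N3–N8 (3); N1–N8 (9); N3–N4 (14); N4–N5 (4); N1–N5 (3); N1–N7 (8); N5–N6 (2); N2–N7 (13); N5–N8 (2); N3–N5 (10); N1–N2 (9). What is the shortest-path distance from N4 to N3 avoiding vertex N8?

Comparing a few candidate routes:
N4 -> N5 -> N3: 4 + 10 = 14
N4 -> N5 -> N2 -> N3: 4 + 9 + 2 = 15
N4 -> N3: 14
The minimum is 14.

14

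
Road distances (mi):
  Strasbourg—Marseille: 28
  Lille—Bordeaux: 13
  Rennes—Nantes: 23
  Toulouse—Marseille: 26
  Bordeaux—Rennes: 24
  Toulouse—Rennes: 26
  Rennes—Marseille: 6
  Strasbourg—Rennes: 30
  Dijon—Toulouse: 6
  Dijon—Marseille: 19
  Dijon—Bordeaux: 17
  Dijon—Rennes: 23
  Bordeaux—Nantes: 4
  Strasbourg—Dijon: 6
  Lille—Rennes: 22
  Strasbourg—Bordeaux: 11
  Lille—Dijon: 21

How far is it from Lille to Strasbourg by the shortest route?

24

Checking several routes:
Lille-Bordeaux-Dijon-Strasbourg: 13 + 17 + 6 = 36
Lille-Bordeaux-Strasbourg: 13 + 11 = 24
Lille-Rennes-Dijon-Strasbourg: 22 + 23 + 6 = 51
Lille-Dijon-Strasbourg: 21 + 6 = 27
Lille-Rennes-Strasbourg: 22 + 30 = 52
Lille-Dijon-Bordeaux-Strasbourg: 21 + 17 + 11 = 49
Best route has total 24 mi.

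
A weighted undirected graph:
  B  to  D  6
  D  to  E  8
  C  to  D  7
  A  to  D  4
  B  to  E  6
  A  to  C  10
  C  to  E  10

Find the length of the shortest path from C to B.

A few of the C→B routes:
C-A-D-B: 10 + 4 + 6 = 20
C-E-B: 10 + 6 = 16
C-D-E-B: 7 + 8 + 6 = 21
C-D-B: 7 + 6 = 13
Best route has total 13.

13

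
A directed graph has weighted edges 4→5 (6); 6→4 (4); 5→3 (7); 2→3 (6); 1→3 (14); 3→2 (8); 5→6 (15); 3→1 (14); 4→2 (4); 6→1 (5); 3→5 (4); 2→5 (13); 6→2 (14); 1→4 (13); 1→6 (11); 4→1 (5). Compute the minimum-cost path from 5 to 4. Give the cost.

Candidate routes:
5→6→1→4: 15 + 5 + 13 = 33
5→6→4: 15 + 4 = 19
5→3→1→6→4: 7 + 14 + 11 + 4 = 36
5→6→2→3→1→4: 15 + 14 + 6 + 14 + 13 = 62
5→3→1→4: 7 + 14 + 13 = 34
Best route has total 19.

19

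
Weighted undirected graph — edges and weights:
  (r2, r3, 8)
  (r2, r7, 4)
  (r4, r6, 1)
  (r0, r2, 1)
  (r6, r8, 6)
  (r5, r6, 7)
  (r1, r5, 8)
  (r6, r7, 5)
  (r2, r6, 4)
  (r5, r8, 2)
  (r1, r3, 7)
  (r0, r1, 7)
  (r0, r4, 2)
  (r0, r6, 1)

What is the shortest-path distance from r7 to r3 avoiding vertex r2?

20

Candidate routes:
r7→r6→r5→r1→r3: 5 + 7 + 8 + 7 = 27
r7→r6→r4→r0→r1→r3: 5 + 1 + 2 + 7 + 7 = 22
r7→r6→r8→r5→r1→r3: 5 + 6 + 2 + 8 + 7 = 28
r7→r6→r0→r1→r3: 5 + 1 + 7 + 7 = 20
Best route has total 20.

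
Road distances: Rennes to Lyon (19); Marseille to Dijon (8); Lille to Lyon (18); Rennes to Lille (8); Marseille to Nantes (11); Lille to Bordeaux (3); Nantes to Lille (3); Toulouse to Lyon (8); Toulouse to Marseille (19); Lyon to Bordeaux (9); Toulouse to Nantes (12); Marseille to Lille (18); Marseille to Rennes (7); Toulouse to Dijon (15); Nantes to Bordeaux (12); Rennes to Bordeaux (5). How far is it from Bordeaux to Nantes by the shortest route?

A few of the Bordeaux→Nantes routes:
Bordeaux -> Lille -> Nantes: 3 + 3 = 6
Bordeaux -> Rennes -> Marseille -> Nantes: 5 + 7 + 11 = 23
Bordeaux -> Rennes -> Lille -> Nantes: 5 + 8 + 3 = 16
Bordeaux -> Nantes: 12
The minimum is 6.

6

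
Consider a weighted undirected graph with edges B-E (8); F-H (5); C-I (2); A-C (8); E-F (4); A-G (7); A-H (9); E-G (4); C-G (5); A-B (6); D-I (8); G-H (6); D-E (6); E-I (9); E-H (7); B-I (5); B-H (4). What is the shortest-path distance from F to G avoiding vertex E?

Checking several routes:
F → H → B → A → G: 5 + 4 + 6 + 7 = 22
F → H → B → I → C → G: 5 + 4 + 5 + 2 + 5 = 21
F → H → A → G: 5 + 9 + 7 = 21
F → H → G: 5 + 6 = 11
The minimum is 11.

11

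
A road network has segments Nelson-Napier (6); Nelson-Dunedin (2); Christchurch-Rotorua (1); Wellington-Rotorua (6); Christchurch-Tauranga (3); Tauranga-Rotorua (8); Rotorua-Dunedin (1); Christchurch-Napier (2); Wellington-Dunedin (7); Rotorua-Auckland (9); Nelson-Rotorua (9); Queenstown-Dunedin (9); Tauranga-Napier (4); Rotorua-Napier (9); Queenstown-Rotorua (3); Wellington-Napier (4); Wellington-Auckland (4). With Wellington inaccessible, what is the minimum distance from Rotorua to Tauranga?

4

Checking several routes:
Rotorua → Christchurch → Tauranga: 1 + 3 = 4
Rotorua → Tauranga: 8
Rotorua → Christchurch → Napier → Tauranga: 1 + 2 + 4 = 7
Best route has total 4 km.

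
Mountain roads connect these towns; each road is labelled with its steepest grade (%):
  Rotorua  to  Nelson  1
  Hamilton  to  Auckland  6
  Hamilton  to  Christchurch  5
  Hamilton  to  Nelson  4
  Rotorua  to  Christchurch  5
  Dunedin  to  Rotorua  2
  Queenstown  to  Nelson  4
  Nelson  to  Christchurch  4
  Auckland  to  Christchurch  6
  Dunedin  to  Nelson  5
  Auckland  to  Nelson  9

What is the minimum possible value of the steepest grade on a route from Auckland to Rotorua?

6

A few of the Auckland→Rotorua routes:
Auckland→Hamilton→Christchurch→Nelson→Dunedin→Rotorua: max(6, 5, 4, 5, 2) = 6
Auckland→Hamilton→Nelson→Dunedin→Rotorua: max(6, 4, 5, 2) = 6
Auckland→Hamilton→Nelson→Christchurch→Rotorua: max(6, 4, 4, 5) = 6
Auckland→Hamilton→Christchurch→Rotorua: max(6, 5, 5) = 6
Auckland→Hamilton→Christchurch→Nelson→Rotorua: max(6, 5, 4, 1) = 6
The minimum achievable maximum is 6%.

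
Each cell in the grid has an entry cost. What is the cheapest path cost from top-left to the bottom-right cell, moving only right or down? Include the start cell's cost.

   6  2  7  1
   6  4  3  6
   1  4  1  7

23

One optimal route is [0,0] [0,1] [1,1] [1,2] [2,2] [2,3].
Its cost is 6 + 2 + 4 + 3 + 1 + 7 = 23.
(Top row then right column would cost 29.)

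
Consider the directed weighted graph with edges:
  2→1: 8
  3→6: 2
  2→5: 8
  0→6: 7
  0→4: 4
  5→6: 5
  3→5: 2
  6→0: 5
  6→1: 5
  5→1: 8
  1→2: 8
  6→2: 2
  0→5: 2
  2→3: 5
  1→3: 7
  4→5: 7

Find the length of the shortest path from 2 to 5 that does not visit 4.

7

Checking several routes:
2 - 3 - 6 - 0 - 5: 5 + 2 + 5 + 2 = 14
2 - 5: 8
2 - 3 - 5: 5 + 2 = 7
Best route has total 7.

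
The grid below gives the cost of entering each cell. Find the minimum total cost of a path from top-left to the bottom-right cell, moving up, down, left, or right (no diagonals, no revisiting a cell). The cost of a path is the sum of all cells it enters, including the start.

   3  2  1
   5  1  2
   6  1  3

Take r0c0 → r0c1 → r1c1 → r2c1 → r2c2 for a total of 3 + 2 + 1 + 1 + 3 = 10.

10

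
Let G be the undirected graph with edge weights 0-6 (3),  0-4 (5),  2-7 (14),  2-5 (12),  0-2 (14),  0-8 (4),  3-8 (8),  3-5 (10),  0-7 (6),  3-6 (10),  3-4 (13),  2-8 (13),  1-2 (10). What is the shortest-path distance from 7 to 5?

Checking several routes:
7 → 0 → 6 → 3 → 5: 6 + 3 + 10 + 10 = 29
7 → 0 → 8 → 3 → 5: 6 + 4 + 8 + 10 = 28
7 → 2 → 5: 14 + 12 = 26
7 → 0 → 4 → 3 → 5: 6 + 5 + 13 + 10 = 34
7 → 0 → 2 → 5: 6 + 14 + 12 = 32
The minimum is 26.

26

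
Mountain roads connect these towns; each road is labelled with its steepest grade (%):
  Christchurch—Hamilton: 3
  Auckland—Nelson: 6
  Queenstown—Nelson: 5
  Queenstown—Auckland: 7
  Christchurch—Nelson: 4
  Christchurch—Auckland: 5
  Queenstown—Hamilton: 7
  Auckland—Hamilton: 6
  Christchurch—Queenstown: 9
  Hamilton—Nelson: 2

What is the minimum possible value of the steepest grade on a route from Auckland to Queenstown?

5

Some routes from Auckland to Queenstown:
Auckland -> Christchurch -> Hamilton -> Nelson -> Queenstown: max(5, 3, 2, 5) = 5
Auckland -> Nelson -> Queenstown: max(6, 5) = 6
Auckland -> Christchurch -> Nelson -> Queenstown: max(5, 4, 5) = 5
Best route has worst link 5%.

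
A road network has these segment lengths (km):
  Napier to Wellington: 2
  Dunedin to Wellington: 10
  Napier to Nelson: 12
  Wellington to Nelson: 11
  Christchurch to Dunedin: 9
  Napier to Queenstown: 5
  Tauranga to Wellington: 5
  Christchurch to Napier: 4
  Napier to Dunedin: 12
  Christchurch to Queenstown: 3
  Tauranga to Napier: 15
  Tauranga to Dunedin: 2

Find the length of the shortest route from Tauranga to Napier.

7

Some routes from Tauranga to Napier:
Tauranga-Wellington-Napier: 5 + 2 = 7
Tauranga-Dunedin-Wellington-Napier: 2 + 10 + 2 = 14
Tauranga-Dunedin-Napier: 2 + 12 = 14
Tauranga-Napier: 15
The minimum is 7 km.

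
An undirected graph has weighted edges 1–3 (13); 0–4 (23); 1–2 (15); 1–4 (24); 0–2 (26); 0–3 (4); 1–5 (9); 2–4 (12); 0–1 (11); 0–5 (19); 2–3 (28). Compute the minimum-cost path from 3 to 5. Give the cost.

Some routes from 3 to 5:
3 - 1 - 5: 13 + 9 = 22
3 - 0 - 1 - 5: 4 + 11 + 9 = 24
3 - 0 - 5: 4 + 19 = 23
The minimum is 22.

22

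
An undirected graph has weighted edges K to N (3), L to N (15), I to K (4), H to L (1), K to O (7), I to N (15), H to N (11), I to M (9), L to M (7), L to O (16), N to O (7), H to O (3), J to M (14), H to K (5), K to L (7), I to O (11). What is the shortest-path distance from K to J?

Checking several routes:
K -> N -> O -> H -> L -> M -> J: 3 + 7 + 3 + 1 + 7 + 14 = 35
K -> H -> L -> M -> J: 5 + 1 + 7 + 14 = 27
K -> L -> M -> J: 7 + 7 + 14 = 28
K -> N -> H -> L -> M -> J: 3 + 11 + 1 + 7 + 14 = 36
K -> I -> M -> J: 4 + 9 + 14 = 27
K -> O -> H -> L -> M -> J: 7 + 3 + 1 + 7 + 14 = 32
Best route has total 27.

27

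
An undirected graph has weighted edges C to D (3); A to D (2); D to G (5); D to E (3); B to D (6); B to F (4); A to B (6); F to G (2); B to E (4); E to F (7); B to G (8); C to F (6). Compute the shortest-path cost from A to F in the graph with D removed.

Routes from A to F avoiding D:
A→B→E→F: 6 + 4 + 7 = 17
A→B→G→F: 6 + 8 + 2 = 16
A→B→F: 6 + 4 = 10
Best route has total 10.

10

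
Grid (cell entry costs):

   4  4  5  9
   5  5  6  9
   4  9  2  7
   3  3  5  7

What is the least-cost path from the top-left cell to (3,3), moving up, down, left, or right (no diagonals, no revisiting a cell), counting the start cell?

Path (0,0) (1,0) (2,0) (3,0) (3,1) (3,2) (3,3): 4 + 5 + 4 + 3 + 3 + 5 + 7 = 31.

31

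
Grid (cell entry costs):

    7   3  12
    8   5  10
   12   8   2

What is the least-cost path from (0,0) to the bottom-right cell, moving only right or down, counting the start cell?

Take (0,0)→(0,1)→(1,1)→(2,1)→(2,2) for a total of 7 + 3 + 5 + 8 + 2 = 25.
(Top row then right column would cost 34.)

25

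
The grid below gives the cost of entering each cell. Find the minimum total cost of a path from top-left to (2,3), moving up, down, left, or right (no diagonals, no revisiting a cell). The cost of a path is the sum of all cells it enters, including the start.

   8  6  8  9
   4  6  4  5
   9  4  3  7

32

Path [0,0] → [1,0] → [1,1] → [1,2] → [2,2] → [2,3]: 8 + 4 + 6 + 4 + 3 + 7 = 32.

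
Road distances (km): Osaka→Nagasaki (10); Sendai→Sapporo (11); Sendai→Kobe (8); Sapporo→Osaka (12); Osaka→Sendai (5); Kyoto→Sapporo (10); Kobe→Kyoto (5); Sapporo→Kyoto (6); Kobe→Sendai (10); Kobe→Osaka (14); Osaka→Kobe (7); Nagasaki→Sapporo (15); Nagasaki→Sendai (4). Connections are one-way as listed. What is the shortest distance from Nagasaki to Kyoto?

Paths from Nagasaki to Kyoto:
Nagasaki - Sendai - Sapporo - Osaka - Kobe - Kyoto: 4 + 11 + 12 + 7 + 5 = 39
Nagasaki - Sapporo - Kyoto: 15 + 6 = 21
Nagasaki - Sendai - Kobe - Kyoto: 4 + 8 + 5 = 17
Nagasaki - Sapporo - Osaka - Kobe - Kyoto: 15 + 12 + 7 + 5 = 39
Nagasaki - Sapporo - Osaka - Sendai - Kobe - Kyoto: 15 + 12 + 5 + 8 + 5 = 45
Nagasaki - Sendai - Sapporo - Kyoto: 4 + 11 + 6 = 21
Best route has total 17 km.

17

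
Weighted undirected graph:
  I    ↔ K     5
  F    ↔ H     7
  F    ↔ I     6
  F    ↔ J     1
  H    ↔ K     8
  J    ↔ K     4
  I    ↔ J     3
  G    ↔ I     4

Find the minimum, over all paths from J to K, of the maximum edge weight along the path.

4

Routes from J to K:
J→F→I→K: max(1, 6, 5) = 6
J→F→H→K: max(1, 7, 8) = 8
J→I→F→H→K: max(3, 6, 7, 8) = 8
J→I→K: max(3, 5) = 5
J→K: max(4) = 4
Best route has worst link 4.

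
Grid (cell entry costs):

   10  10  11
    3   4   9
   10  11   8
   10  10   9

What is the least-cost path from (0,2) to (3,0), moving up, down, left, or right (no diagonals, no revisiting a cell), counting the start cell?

47

Cheapest: [0,2]→[1,2]→[1,1]→[1,0]→[2,0]→[3,0]
  11 + 9 + 4 + 3 + 10 + 10 = 47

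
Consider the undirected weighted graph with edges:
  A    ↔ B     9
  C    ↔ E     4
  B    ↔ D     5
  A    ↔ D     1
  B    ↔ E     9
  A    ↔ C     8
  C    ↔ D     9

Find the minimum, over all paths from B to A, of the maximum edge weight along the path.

Paths from B to A:
B - E - C - D - A: max(9, 4, 9, 1) = 9
B - D - A: max(5, 1) = 5
B - E - C - A: max(9, 4, 8) = 9
B - A: max(9) = 9
B - D - C - A: max(5, 9, 8) = 9
The minimum achievable maximum is 5.

5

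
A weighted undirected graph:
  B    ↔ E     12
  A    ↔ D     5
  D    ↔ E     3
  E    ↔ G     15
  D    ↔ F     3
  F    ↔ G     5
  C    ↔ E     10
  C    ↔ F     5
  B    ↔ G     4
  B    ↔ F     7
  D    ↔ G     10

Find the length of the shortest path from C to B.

Checking several routes:
C -> F -> B: 5 + 7 = 12
C -> F -> G -> B: 5 + 5 + 4 = 14
C -> E -> B: 10 + 12 = 22
C -> F -> D -> G -> B: 5 + 3 + 10 + 4 = 22
Shortest: 12.

12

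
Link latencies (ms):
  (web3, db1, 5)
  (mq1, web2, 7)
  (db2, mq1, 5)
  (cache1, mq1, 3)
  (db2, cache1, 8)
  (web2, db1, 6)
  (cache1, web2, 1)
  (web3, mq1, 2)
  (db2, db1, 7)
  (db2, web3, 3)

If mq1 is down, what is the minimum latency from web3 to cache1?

11

Paths from web3 to cache1 avoiding mq1:
web3 -> db1 -> db2 -> cache1: 5 + 7 + 8 = 20
web3 -> db2 -> db1 -> web2 -> cache1: 3 + 7 + 6 + 1 = 17
web3 -> db1 -> web2 -> cache1: 5 + 6 + 1 = 12
web3 -> db2 -> cache1: 3 + 8 = 11
Shortest: 11 ms.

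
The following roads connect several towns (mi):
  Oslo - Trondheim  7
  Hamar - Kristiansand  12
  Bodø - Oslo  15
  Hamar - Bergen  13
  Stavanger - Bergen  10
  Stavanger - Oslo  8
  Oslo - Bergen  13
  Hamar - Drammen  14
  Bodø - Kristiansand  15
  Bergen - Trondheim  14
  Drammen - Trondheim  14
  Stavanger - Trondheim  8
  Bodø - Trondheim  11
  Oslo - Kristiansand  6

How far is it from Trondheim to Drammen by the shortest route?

Some routes from Trondheim to Drammen:
Trondheim-Drammen: 14
Trondheim-Bergen-Hamar-Drammen: 14 + 13 + 14 = 41
Trondheim-Stavanger-Oslo-Kristiansand-Hamar-Drammen: 8 + 8 + 6 + 12 + 14 = 48
Trondheim-Oslo-Kristiansand-Hamar-Drammen: 7 + 6 + 12 + 14 = 39
Trondheim-Oslo-Bergen-Hamar-Drammen: 7 + 13 + 13 + 14 = 47
Trondheim-Stavanger-Bergen-Hamar-Drammen: 8 + 10 + 13 + 14 = 45
Shortest: 14 mi.

14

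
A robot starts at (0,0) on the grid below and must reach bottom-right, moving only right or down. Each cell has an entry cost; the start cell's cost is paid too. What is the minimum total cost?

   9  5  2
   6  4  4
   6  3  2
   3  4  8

30

Cheapest: [0,0] -> [0,1] -> [0,2] -> [1,2] -> [2,2] -> [3,2]
  9 + 5 + 2 + 4 + 2 + 8 = 30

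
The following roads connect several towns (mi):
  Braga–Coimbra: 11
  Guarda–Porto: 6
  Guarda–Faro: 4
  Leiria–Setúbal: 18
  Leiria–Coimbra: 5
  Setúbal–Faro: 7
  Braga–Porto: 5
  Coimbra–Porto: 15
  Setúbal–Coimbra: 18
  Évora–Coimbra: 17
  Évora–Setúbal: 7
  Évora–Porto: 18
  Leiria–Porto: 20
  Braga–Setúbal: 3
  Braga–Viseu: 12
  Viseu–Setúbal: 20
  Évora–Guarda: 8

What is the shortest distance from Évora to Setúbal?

7

Checking several routes:
Évora → Porto → Braga → Setúbal: 18 + 5 + 3 = 26
Évora → Setúbal: 7
Évora → Guarda → Porto → Braga → Setúbal: 8 + 6 + 5 + 3 = 22
Évora → Guarda → Faro → Setúbal: 8 + 4 + 7 = 19
The minimum is 7 mi.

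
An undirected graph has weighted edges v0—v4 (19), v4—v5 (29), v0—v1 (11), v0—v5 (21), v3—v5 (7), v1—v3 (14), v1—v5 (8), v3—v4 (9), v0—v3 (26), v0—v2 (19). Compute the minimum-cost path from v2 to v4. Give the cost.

38

A few of the v2→v4 routes:
v2 -> v0 -> v4: 19 + 19 = 38
v2 -> v0 -> v1 -> v5 -> v3 -> v4: 19 + 11 + 8 + 7 + 9 = 54
v2 -> v0 -> v1 -> v3 -> v4: 19 + 11 + 14 + 9 = 53
The minimum is 38.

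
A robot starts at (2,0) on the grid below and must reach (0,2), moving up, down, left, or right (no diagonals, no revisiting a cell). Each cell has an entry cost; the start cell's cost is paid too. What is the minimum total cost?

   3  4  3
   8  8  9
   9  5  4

Take [2,0] → [1,0] → [0,0] → [0,1] → [0,2] for a total of 9 + 8 + 3 + 4 + 3 = 27.

27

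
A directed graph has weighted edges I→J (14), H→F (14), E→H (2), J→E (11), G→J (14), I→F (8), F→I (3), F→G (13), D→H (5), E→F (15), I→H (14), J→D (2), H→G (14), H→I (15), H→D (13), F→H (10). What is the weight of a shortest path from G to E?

25

Paths from G to E:
G-J-E: 14 + 11 = 25
Best route has total 25.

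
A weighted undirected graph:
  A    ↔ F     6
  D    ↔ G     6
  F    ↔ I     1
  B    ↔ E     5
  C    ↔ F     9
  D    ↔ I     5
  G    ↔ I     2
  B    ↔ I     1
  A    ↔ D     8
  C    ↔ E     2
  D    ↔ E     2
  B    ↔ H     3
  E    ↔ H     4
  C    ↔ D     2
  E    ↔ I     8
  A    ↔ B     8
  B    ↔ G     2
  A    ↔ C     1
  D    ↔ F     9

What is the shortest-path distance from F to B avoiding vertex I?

Checking several routes:
F→A→C→E→B: 6 + 1 + 2 + 5 = 14
F→C→E→B: 9 + 2 + 5 = 16
F→A→B: 6 + 8 = 14
Best route has total 14.

14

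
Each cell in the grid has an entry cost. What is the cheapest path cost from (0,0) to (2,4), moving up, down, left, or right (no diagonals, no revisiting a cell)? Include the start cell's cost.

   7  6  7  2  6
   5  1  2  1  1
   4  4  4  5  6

Cheapest: r0c0 -> r1c0 -> r1c1 -> r1c2 -> r1c3 -> r1c4 -> r2c4
  7 + 5 + 1 + 2 + 1 + 1 + 6 = 23

23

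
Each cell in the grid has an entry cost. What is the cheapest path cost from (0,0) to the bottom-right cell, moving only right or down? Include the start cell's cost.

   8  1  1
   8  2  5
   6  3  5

Path (0,0) -> (0,1) -> (1,1) -> (2,1) -> (2,2): 8 + 1 + 2 + 3 + 5 = 19.
For comparison, the top-then-right route costs 20.

19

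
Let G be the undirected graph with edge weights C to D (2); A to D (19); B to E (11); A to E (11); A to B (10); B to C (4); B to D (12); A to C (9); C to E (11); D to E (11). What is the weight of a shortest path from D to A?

Comparing a few candidate routes:
D-E-A: 11 + 11 = 22
D-B-A: 12 + 10 = 22
D-C-E-A: 2 + 11 + 11 = 24
D-A: 19
D-C-B-A: 2 + 4 + 10 = 16
D-C-A: 2 + 9 = 11
Best route has total 11.

11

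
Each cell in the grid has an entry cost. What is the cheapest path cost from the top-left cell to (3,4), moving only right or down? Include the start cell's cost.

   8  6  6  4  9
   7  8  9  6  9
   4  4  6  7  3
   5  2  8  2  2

37

Cheapest: (0,0) (1,0) (2,0) (2,1) (3,1) (3,2) (3,3) (3,4)
  8 + 7 + 4 + 4 + 2 + 8 + 2 + 2 = 37
For comparison, the top-then-right route costs 47.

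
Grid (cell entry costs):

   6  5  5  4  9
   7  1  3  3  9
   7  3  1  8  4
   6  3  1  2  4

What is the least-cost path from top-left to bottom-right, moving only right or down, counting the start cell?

Cheapest: (0,0) (0,1) (1,1) (1,2) (2,2) (3,2) (3,3) (3,4)
  6 + 5 + 1 + 3 + 1 + 1 + 2 + 4 = 23
(Top row then right column would cost 46.)

23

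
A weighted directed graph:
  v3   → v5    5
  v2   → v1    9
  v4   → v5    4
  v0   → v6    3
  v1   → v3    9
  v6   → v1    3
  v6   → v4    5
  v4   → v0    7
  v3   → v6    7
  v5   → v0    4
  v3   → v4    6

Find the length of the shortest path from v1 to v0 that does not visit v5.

22

Paths from v1 to v0 avoiding v5:
v1-v3-v4-v0: 9 + 6 + 7 = 22
v1-v3-v6-v4-v0: 9 + 7 + 5 + 7 = 28
Best route has total 22.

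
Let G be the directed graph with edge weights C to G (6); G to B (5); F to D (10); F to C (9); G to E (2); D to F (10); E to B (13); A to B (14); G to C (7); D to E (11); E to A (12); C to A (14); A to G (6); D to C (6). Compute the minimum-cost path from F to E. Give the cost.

17

Checking several routes:
F → D → C → G → E: 10 + 6 + 6 + 2 = 24
F → C → G → E: 9 + 6 + 2 = 17
F → D → E: 10 + 11 = 21
Shortest: 17.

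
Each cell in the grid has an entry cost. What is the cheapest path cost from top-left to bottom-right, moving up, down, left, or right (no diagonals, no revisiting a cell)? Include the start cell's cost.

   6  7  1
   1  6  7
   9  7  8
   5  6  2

Best path: r0c0→r1c0→r1c1→r2c1→r3c1→r3c2
Cost: 6 + 1 + 6 + 7 + 6 + 2 = 28

28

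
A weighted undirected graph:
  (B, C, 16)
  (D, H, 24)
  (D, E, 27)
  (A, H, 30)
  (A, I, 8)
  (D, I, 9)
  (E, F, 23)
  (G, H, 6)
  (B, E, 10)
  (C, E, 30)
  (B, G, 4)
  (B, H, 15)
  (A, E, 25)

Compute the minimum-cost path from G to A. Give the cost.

36

A few of the G→A routes:
G→H→A: 6 + 30 = 36
G→B→E→A: 4 + 10 + 25 = 39
G→H→D→I→A: 6 + 24 + 9 + 8 = 47
The minimum is 36.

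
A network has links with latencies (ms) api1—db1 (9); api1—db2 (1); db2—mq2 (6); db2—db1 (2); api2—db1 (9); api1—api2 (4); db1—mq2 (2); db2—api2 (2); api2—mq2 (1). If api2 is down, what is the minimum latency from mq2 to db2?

Paths from mq2 to db2 avoiding api2:
mq2-db1-db2: 2 + 2 = 4
mq2-db1-api1-db2: 2 + 9 + 1 = 12
mq2-db2: 6
Shortest: 4 ms.

4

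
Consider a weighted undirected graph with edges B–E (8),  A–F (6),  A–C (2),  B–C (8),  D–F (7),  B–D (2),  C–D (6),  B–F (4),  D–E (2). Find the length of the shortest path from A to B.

10

Some routes from A to B:
A - C - B: 2 + 8 = 10
A - F - B: 6 + 4 = 10
A - F - D - B: 6 + 7 + 2 = 15
A - C - D - B: 2 + 6 + 2 = 10
A - C - D - F - B: 2 + 6 + 7 + 4 = 19
A - C - D - E - B: 2 + 6 + 2 + 8 = 18
Best route has total 10.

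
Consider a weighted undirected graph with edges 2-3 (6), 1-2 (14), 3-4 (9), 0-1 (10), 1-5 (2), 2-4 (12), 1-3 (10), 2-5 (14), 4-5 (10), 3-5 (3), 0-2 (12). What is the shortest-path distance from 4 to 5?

A few of the 4→5 routes:
4 - 3 - 5: 9 + 3 = 12
4 - 2 - 3 - 5: 12 + 6 + 3 = 21
4 - 5: 10
4 - 3 - 1 - 5: 9 + 10 + 2 = 21
4 - 2 - 5: 12 + 14 = 26
Best route has total 10.

10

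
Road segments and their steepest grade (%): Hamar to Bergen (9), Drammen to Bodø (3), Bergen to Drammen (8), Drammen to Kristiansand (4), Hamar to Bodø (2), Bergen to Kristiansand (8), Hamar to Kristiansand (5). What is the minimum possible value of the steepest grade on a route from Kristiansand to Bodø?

4

A few of the Kristiansand→Bodø routes:
Kristiansand -> Drammen -> Bodø: max(4, 3) = 4
Kristiansand -> Hamar -> Bergen -> Drammen -> Bodø: max(5, 9, 8, 3) = 9
Kristiansand -> Hamar -> Bodø: max(5, 2) = 5
Kristiansand -> Bergen -> Drammen -> Bodø: max(8, 8, 3) = 8
Kristiansand -> Bergen -> Hamar -> Bodø: max(8, 9, 2) = 9
Smallest bottleneck: 4%.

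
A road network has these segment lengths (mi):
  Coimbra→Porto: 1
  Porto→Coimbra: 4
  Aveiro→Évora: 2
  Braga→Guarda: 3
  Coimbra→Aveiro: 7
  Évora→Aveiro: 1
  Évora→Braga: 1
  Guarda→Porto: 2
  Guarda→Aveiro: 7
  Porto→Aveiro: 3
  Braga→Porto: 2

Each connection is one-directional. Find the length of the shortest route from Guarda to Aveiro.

Candidate routes:
Guarda - Porto - Coimbra - Aveiro: 2 + 4 + 7 = 13
Guarda - Porto - Aveiro: 2 + 3 = 5
Guarda - Aveiro: 7
Best route has total 5 mi.

5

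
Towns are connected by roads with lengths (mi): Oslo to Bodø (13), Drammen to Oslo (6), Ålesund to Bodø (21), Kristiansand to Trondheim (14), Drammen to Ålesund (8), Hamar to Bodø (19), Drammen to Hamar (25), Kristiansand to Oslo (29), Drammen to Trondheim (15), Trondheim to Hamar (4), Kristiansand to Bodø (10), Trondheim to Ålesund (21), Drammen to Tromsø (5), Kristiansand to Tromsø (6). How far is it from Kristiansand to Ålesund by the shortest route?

19

Some routes from Kristiansand to Ålesund:
Kristiansand -> Bodø -> Oslo -> Drammen -> Ålesund: 10 + 13 + 6 + 8 = 37
Kristiansand -> Tromsø -> Drammen -> Ålesund: 6 + 5 + 8 = 19
Kristiansand -> Trondheim -> Drammen -> Ålesund: 14 + 15 + 8 = 37
Kristiansand -> Trondheim -> Ålesund: 14 + 21 = 35
Kristiansand -> Bodø -> Ålesund: 10 + 21 = 31
Shortest: 19 mi.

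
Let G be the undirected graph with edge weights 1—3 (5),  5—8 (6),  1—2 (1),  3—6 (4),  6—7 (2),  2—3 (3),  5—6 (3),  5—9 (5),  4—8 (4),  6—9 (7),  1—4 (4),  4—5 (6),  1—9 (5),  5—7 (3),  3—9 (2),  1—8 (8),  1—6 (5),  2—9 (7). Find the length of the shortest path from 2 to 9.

5

Some routes from 2 to 9:
2 → 9: 7
2 → 1 → 9: 1 + 5 = 6
2 → 3 → 9: 3 + 2 = 5
Best route has total 5.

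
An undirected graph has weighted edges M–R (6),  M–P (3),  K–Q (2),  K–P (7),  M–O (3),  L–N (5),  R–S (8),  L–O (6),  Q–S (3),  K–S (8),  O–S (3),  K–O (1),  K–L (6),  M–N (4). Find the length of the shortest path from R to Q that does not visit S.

12

Comparing a few candidate routes:
R-M-P-K-Q: 6 + 3 + 7 + 2 = 18
R-M-O-L-K-Q: 6 + 3 + 6 + 6 + 2 = 23
R-M-O-K-Q: 6 + 3 + 1 + 2 = 12
R-M-N-L-K-Q: 6 + 4 + 5 + 6 + 2 = 23
The minimum is 12.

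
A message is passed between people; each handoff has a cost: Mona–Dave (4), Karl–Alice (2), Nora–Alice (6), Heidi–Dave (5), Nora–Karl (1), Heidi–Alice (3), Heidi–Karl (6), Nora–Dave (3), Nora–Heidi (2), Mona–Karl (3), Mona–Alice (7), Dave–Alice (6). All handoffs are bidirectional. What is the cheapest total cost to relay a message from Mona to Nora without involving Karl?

Checking several routes:
Mona-Dave-Heidi-Nora: 4 + 5 + 2 = 11
Mona-Dave-Nora: 4 + 3 = 7
Mona-Alice-Heidi-Nora: 7 + 3 + 2 = 12
Mona-Alice-Nora: 7 + 6 = 13
The minimum is 7.

7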